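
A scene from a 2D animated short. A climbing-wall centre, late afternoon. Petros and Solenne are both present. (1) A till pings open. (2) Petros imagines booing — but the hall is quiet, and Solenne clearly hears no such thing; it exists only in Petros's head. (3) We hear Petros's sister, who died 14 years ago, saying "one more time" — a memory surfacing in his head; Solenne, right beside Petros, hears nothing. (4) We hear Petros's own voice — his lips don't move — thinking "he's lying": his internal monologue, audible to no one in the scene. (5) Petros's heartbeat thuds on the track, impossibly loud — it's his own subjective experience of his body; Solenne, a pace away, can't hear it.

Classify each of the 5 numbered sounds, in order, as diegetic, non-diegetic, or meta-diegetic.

diegetic, meta-diegetic, meta-diegetic, meta-diegetic, meta-diegetic

(1) is diegetic: an in-world source (a till); characters could hear it.
Sound (2): the sound is imagined by Petros; nothing in the story world is producing it and Solenne can't hear it, so meta-diegetic.
(3) is meta-diegetic: it's Petros's recollection rendered as sound; the other character can't hear it.
(4) is meta-diegetic: internal monologue — inside Petros's mind, not spoken into the scene.
(5) is meta-diegetic: a subjective body sound — Petros's private perception, inaudible to Solenne.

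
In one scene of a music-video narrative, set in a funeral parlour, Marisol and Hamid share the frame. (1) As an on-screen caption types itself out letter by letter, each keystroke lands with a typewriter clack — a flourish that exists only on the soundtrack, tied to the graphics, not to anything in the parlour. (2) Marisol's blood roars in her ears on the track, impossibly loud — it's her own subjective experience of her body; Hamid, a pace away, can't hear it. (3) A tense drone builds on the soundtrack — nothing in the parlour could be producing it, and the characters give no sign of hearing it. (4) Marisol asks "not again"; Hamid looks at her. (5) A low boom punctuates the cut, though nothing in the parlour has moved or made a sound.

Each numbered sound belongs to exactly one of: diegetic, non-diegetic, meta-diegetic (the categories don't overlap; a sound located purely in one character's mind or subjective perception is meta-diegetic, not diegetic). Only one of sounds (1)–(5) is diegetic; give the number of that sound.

4

(1) it accompanies on-screen graphics, not anything inside the story world → non-diegetic.
(2) is meta-diegetic: a subjective body sound — Marisol's private perception, inaudible to Hamid.
(3) is non-diegetic: score with no on-screen or off-screen source; it exists for the audience alone.
Sound (4): spoken by a character present in the story world, so diegetic.
(5) is non-diegetic: an editorial stinger — it belongs to the cut, not the story world.
Only (4) is diegetic.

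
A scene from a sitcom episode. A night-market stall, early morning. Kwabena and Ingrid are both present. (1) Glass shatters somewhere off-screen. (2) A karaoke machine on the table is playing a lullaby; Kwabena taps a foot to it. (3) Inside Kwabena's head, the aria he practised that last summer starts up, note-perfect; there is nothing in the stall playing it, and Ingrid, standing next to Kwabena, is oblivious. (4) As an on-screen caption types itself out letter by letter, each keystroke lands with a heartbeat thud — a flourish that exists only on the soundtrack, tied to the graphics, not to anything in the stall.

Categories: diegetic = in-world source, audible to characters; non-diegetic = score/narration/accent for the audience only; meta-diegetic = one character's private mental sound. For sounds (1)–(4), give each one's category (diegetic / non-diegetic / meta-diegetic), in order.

Sound (1): glass is a real object/event in the scene's world, so diegetic.
(2) is diegetic: the music comes from an on-screen device that Kwabena responds to.
Sound (3): remembered music, private to Kwabena — Ingrid is oblivious because it isn't in the room, so meta-diegetic.
(4) is non-diegetic: the caption isn't part of the story world, so neither is the sound tied to it.

diegetic, diegetic, meta-diegetic, non-diegetic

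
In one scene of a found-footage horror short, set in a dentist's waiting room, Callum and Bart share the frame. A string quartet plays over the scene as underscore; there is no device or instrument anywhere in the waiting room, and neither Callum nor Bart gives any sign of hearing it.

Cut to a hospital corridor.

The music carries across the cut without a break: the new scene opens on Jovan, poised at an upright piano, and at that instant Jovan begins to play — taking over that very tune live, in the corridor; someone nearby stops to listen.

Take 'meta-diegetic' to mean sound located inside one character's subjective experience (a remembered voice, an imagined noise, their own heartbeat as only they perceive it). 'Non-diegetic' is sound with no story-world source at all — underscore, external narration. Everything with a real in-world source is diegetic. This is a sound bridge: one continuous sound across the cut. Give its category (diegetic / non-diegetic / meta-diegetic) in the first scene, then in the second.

non-diegetic, diegetic

Scene one: there's no in-world source anywhere and no character hears it — underscore for the audience only → non-diegetic.
Scene two: from the moment Jovan starts playing, the tune is being performed on an upright piano inside the story world and another character hears it → diegetic.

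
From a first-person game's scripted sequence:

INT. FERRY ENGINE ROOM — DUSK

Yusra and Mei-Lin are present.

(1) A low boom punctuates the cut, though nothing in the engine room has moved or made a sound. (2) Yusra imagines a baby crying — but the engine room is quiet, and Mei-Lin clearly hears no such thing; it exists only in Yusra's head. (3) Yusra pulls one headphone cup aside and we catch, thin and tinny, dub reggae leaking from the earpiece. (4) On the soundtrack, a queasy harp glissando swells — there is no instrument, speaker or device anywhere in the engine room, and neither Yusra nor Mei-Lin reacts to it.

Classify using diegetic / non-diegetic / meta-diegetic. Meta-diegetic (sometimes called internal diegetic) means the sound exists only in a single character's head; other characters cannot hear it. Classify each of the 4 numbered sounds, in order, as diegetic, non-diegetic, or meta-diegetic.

non-diegetic, meta-diegetic, diegetic, non-diegetic

Sound (1): it's a sound-design accent with no in-world source; no one in the scene can hear it, so non-diegetic.
(2) is meta-diegetic: Yusra alone 'hears' it — an imagined sound, not present in the space.
(3) is diegetic: the headphones are an on-screen source.
(4) is non-diegetic: score with no on-screen or off-screen source; it exists for the audience alone.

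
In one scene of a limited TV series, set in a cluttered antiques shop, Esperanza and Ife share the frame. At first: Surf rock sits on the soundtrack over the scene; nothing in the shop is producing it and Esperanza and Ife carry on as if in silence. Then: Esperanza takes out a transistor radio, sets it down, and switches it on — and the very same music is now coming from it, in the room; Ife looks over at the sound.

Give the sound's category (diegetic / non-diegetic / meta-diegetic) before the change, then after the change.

Before the change: no in-world source exists and no character can hear it — underscore → non-diegetic.
After the change: a transistor radio is now a real source in the story world and the characters hear it → diegetic.

non-diegetic, diegetic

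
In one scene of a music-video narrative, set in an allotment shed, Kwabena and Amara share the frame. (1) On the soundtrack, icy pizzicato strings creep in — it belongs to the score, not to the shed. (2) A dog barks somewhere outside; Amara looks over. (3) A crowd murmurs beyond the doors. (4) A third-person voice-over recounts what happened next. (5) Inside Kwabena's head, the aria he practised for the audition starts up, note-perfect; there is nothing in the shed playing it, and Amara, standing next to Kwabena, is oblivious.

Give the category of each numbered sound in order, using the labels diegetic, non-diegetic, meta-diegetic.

non-diegetic, diegetic, diegetic, non-diegetic, meta-diegetic

Sound (1): nothing in the shed produces it and the characters don't hear it — pure soundtrack, so non-diegetic.
(2) is diegetic: a dog is a real object/event in the scene's world.
Sound (3): a crowd is part of the location's real environment, so diegetic.
(4) external voice-over — not a character, not heard by anyone in the scene → non-diegetic.
(5) remembered music, private to Kwabena — Amara is oblivious because it isn't in the room → meta-diegetic.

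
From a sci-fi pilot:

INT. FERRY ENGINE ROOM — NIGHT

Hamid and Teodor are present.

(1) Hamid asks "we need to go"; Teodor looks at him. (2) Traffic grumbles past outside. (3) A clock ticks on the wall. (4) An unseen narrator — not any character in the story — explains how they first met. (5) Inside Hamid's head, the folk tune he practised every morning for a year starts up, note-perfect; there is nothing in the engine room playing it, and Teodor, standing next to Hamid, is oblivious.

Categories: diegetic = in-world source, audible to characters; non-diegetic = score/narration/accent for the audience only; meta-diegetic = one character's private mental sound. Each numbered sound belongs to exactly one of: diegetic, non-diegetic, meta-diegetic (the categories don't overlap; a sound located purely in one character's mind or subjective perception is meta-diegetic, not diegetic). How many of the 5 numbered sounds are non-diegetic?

1

Sound (1): on-screen dialogue — Hamid speaks and Teodor is there to hear, so diegetic.
(2) it's the actual ambient sound of the location → diegetic.
(3) is diegetic: a clock is a real object/event in the scene's world.
(4) commentary laid over the scene from outside the fiction → non-diegetic.
(5) is meta-diegetic: it lives in Hamid's subjectivity, not in the engine room.
So 1 of the 5 is non-diegetic: (4).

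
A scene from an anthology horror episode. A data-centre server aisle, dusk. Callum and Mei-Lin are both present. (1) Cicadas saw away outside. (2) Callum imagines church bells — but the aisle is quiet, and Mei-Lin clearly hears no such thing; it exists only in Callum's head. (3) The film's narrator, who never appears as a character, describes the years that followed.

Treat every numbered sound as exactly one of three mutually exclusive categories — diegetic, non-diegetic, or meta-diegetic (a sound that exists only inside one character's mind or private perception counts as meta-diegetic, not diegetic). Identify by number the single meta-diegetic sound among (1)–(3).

2

Sound (1): it's the actual ambient sound of the location, so diegetic.
Sound (2): the sound is imagined by Callum; nothing in the story world is producing it and Mei-Lin can't hear it, so meta-diegetic.
(3) is non-diegetic: the narrator exists outside the story world, addressing only the audience.
Only (2) is meta-diegetic.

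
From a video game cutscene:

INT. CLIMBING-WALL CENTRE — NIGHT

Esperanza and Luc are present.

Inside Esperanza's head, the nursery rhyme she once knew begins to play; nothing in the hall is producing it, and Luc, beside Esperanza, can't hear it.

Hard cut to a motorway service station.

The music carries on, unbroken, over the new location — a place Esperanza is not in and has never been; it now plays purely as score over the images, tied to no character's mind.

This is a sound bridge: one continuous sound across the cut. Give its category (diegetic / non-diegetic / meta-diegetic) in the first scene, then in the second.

Scene one: the music exists only inside Esperanza's mind; Luc can't hear it → meta-diegetic.
Scene two: it's detached from Esperanza entirely and plays over unrelated images with no in-world source — conventional underscore → non-diegetic.

meta-diegetic, non-diegetic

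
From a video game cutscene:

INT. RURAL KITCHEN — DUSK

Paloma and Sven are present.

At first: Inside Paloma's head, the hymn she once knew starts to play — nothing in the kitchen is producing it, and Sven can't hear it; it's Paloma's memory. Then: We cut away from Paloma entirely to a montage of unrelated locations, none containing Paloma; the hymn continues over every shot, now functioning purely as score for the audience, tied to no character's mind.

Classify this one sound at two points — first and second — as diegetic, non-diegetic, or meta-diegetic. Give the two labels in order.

First: the music lives inside Paloma's mind alone; Sven can't hear it → meta-diegetic.
Second: once it plays over shots Paloma isn't in, detached from any character's subjectivity, it's conventional underscore → non-diegetic.

meta-diegetic, non-diegetic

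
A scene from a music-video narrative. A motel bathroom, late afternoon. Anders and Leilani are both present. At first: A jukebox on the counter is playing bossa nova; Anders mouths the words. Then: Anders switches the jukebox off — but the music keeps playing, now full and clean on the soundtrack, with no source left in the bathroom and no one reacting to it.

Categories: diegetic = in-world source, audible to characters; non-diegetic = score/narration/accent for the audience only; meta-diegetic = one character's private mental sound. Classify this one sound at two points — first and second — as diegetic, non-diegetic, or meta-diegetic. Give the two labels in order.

diegetic, non-diegetic

First: a jukebox is a real in-scene source and Anders reacts to it → diegetic.
Second: there is no longer any in-world source and no one can hear it — it has become underscore → non-diegetic.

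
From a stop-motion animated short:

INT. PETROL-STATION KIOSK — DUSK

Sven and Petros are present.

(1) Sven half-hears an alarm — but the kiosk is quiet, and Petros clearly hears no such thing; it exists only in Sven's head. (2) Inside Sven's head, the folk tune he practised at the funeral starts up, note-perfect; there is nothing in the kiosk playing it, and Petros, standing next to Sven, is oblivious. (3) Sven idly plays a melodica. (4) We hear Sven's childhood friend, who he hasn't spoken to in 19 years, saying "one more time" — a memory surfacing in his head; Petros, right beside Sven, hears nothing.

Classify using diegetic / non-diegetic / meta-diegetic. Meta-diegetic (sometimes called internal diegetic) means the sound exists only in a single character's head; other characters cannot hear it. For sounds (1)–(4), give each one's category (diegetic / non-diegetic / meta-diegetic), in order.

meta-diegetic, meta-diegetic, diegetic, meta-diegetic

(1) Sven alone 'hears' it — an imagined sound, not present in the space → meta-diegetic.
(2) it lives in Sven's subjectivity, not in the kiosk → meta-diegetic.
(3) the instrument and the performer are both in the scene → diegetic.
Sound (4): a remembered line, private to Sven — not present in the room, not audible to Petros, so meta-diegetic.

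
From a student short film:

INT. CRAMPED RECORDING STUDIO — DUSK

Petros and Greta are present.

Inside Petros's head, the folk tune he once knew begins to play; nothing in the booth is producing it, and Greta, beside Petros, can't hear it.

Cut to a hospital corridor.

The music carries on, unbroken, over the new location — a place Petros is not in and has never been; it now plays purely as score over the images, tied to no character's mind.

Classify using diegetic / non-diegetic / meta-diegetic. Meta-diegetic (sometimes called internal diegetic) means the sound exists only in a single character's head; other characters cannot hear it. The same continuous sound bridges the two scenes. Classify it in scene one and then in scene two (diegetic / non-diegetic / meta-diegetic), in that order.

Scene one: the music exists only inside Petros's mind; Greta can't hear it → meta-diegetic.
Scene two: it's detached from Petros entirely and plays over unrelated images with no in-world source — conventional underscore → non-diegetic.

meta-diegetic, non-diegetic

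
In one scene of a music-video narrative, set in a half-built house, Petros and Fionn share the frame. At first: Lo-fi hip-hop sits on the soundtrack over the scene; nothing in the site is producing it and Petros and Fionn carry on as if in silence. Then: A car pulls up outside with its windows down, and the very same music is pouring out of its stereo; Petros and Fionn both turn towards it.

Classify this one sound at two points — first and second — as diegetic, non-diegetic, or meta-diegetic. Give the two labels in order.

First: no in-world source exists and no character can hear it — underscore → non-diegetic.
Second: the car stereo is now a real source in the story world and the characters hear it → diegetic.

non-diegetic, diegetic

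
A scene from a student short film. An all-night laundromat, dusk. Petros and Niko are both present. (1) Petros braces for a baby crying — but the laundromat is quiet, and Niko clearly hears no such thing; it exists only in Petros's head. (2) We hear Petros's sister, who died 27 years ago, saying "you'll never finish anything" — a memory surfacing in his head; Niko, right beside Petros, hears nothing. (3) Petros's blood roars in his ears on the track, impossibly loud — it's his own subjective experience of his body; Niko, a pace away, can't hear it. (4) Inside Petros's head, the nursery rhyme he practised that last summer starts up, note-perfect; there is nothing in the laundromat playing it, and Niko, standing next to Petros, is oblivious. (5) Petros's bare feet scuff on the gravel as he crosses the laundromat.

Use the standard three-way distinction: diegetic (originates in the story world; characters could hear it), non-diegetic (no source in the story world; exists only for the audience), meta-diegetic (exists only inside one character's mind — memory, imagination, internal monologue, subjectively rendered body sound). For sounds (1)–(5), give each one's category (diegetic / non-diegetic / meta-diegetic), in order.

meta-diegetic, meta-diegetic, meta-diegetic, meta-diegetic, diegetic

Sound (1): subjective to Petros: the laundromat is silent and Niko hears nothing, so meta-diegetic.
(2) it's Petros's recollection rendered as sound; the other character can't hear it → meta-diegetic.
(3) is meta-diegetic: it's Petros's internal bodily sensation rendered as sound; only Petros 'hears' it.
Sound (4): the music is a memory playing inside Petros's mind alone; no real-world source, Niko can't hear it, so meta-diegetic.
(5) is diegetic: it's the physical sound of Petros moving in the space.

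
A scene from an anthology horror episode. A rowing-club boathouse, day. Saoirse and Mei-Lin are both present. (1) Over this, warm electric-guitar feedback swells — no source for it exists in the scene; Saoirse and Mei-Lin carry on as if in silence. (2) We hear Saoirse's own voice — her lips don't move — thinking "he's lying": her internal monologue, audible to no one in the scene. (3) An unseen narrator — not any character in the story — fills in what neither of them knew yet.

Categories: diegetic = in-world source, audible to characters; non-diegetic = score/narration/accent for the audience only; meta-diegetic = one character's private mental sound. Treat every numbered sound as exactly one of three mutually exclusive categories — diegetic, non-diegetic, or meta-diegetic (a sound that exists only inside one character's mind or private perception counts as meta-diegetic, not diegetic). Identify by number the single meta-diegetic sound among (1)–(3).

Sound (1): it has no source in the story world and no character can hear it — it's underscore, so non-diegetic.
(2) is meta-diegetic: internal monologue — inside Saoirse's mind, not spoken into the scene.
(3) external voice-over — not a character, not heard by anyone in the scene → non-diegetic.
Only (2) is meta-diegetic.

2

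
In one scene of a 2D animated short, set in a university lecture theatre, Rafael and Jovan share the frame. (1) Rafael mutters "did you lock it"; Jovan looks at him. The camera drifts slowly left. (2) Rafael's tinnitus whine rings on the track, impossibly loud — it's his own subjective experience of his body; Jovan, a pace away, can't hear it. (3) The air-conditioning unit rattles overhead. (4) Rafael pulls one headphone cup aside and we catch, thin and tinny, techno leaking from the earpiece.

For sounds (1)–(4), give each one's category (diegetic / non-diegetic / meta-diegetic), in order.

(1) is diegetic: on-screen dialogue — Rafael speaks and Jovan is there to hear.
(2) is meta-diegetic: it's Rafael's internal bodily sensation rendered as sound; only Rafael 'hears' it.
(3) is diegetic: ambient/room sound belonging to the story's physical space.
(4) it's leaking from a physical pair of headphones in the scene → diegetic.

diegetic, meta-diegetic, diegetic, diegetic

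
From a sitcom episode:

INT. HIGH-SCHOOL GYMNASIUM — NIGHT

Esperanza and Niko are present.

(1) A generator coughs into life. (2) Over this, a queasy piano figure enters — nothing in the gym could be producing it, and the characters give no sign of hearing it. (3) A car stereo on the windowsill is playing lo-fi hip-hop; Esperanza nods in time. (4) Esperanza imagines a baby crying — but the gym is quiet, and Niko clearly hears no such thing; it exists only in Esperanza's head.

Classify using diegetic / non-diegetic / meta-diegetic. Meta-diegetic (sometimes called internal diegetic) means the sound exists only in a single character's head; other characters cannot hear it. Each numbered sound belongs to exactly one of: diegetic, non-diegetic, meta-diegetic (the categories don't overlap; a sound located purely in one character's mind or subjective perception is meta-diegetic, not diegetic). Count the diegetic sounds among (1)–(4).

2

(1) an in-world source (a generator); characters could hear it → diegetic.
(2) is non-diegetic: score with no on-screen or off-screen source; it exists for the audience alone.
(3) the music comes from an on-screen device that Esperanza responds to → diegetic.
(4) subjective to Esperanza: the gym is silent and Niko hears nothing → meta-diegetic.
So 2 of the 4 are diegetic: (1), (3).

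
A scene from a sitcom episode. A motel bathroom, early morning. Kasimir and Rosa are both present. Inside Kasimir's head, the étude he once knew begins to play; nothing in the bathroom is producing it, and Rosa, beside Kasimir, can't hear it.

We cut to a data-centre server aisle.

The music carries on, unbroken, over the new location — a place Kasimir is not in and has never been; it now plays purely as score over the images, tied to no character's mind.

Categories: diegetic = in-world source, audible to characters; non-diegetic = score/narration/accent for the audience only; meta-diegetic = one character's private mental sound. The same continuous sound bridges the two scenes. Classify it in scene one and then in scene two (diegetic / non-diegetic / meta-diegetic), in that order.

Scene one: the music exists only inside Kasimir's mind; Rosa can't hear it → meta-diegetic.
Scene two: it's detached from Kasimir entirely and plays over unrelated images with no in-world source — conventional underscore → non-diegetic.

meta-diegetic, non-diegetic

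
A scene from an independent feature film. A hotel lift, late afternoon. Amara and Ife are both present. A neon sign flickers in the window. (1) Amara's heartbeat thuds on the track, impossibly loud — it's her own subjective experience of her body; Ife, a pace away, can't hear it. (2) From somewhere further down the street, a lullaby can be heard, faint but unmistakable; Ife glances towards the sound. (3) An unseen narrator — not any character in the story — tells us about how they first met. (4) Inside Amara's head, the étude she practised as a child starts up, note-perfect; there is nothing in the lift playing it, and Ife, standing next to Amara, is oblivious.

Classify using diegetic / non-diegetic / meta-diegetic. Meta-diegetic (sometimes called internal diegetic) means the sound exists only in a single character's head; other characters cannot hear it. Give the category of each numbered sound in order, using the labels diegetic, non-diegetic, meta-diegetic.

meta-diegetic, diegetic, non-diegetic, meta-diegetic

(1) it's Amara's internal bodily sensation rendered as sound; only Amara 'hears' it → meta-diegetic.
(2) it's coming from somewhere further down the street — a location within the story world — and Ife reacts → diegetic.
(3) is non-diegetic: commentary laid over the scene from outside the fiction.
Sound (4): remembered music, private to Amara — Ife is oblivious because it isn't in the room, so meta-diegetic.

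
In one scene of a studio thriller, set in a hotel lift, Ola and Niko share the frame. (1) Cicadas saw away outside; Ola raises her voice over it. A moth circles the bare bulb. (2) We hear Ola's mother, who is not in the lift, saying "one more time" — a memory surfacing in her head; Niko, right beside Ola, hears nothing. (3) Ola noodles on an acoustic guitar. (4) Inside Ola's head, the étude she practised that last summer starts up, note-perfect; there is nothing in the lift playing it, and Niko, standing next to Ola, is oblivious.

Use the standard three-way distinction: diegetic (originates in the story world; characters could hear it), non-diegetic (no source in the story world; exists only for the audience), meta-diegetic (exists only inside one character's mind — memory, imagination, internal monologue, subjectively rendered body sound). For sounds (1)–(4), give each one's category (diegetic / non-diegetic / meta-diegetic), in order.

diegetic, meta-diegetic, diegetic, meta-diegetic

Sound (1): ambient/room sound belonging to the story's physical space, so diegetic.
(2) the voice is a memory playing only inside Ola's mind; Niko can't hear it → meta-diegetic.
(3) Ola is producing the music live, in the story world → diegetic.
(4) is meta-diegetic: remembered music, private to Ola — Niko is oblivious because it isn't in the room.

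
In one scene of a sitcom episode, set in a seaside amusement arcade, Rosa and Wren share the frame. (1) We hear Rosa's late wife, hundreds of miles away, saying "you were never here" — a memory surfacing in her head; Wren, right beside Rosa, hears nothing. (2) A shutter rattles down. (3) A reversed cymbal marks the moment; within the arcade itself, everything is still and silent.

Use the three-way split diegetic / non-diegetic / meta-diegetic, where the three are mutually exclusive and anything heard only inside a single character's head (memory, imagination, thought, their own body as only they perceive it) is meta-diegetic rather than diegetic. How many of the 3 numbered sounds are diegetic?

(1) the voice is a memory playing only inside Rosa's mind; Wren can't hear it → meta-diegetic.
(2) the sound comes from a shutter physically present in the location → diegetic.
Sound (3): an editorial stinger — it belongs to the cut, not the story world, so non-diegetic.
Diegetic: (2) — that's 1.

1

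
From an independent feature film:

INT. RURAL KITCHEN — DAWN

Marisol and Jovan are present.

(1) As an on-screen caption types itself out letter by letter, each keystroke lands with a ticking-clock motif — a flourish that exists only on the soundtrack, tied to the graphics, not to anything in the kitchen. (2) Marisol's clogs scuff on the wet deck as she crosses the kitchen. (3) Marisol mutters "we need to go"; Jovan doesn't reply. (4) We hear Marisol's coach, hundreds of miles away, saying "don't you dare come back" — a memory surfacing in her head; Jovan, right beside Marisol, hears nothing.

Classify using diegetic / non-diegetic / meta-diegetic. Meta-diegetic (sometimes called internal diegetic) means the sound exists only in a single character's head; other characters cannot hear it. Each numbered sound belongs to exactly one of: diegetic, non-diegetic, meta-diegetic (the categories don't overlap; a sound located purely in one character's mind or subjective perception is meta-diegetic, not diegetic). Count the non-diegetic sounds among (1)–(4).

1

(1) is non-diegetic: it accompanies on-screen graphics, not anything inside the story world.
(2) a character's body making contact with the set — an in-world sound → diegetic.
(3) is diegetic: spoken by a character present in the story world.
(4) a remembered line, private to Marisol — not present in the room, not audible to Jovan → meta-diegetic.
Non-diegetic: (1) — that's 1.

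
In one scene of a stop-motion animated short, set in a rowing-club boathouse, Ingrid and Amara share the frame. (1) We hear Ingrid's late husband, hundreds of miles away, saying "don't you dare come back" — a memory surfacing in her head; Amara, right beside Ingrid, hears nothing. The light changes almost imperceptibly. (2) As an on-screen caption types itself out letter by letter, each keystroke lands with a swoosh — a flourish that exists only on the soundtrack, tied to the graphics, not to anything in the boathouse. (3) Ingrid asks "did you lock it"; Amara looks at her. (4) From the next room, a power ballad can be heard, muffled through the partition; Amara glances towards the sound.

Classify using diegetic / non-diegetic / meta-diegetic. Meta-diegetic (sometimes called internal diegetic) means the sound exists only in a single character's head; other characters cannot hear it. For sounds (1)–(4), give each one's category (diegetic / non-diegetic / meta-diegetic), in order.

meta-diegetic, non-diegetic, diegetic, diegetic

(1) it's Ingrid's recollection rendered as sound; the other character can't hear it → meta-diegetic.
(2) is non-diegetic: sound married to a title/caption — outside the diegesis by definition.
Sound (3): spoken by a character present in the story world, so diegetic.
(4) is diegetic: it's coming from the next room — a location within the story world — and Amara reacts.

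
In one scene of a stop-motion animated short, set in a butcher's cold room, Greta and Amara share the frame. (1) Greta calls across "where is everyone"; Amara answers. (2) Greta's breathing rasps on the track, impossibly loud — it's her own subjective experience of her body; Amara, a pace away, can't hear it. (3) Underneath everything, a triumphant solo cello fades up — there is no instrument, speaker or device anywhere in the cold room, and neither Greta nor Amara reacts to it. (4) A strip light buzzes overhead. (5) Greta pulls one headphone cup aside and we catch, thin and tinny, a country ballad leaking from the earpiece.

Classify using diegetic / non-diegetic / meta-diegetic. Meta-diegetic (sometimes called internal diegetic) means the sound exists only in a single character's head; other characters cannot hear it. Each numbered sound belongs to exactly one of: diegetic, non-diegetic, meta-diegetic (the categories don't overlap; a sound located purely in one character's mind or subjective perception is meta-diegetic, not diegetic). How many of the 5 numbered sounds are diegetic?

3

(1) Greta is a character speaking aloud in the scene → diegetic.
(2) point-of-audition from inside Greta's body; not a sound in the room → meta-diegetic.
(3) nothing in the cold room produces it and the characters don't hear it — pure soundtrack → non-diegetic.
(4) a strip light is part of the location's real environment → diegetic.
(5) the headphones are an on-screen source → diegetic.
So 3 of the 5 are diegetic: (1), (4), (5).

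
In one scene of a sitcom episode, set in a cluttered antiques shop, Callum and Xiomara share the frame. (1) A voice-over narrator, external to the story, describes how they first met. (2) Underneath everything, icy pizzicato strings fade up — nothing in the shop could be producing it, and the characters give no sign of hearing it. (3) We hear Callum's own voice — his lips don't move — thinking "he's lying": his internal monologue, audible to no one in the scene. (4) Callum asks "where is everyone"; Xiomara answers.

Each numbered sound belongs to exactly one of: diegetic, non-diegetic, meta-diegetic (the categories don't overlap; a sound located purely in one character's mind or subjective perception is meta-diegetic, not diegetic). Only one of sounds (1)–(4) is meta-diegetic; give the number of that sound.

3

(1) commentary laid over the scene from outside the fiction → non-diegetic.
(2) is non-diegetic: it has no source in the story world and no character can hear it — it's underscore.
(3) is meta-diegetic: internal monologue — inside Callum's mind, not spoken into the scene.
Sound (4): spoken by a character present in the story world, so diegetic.
Only (3) is meta-diegetic.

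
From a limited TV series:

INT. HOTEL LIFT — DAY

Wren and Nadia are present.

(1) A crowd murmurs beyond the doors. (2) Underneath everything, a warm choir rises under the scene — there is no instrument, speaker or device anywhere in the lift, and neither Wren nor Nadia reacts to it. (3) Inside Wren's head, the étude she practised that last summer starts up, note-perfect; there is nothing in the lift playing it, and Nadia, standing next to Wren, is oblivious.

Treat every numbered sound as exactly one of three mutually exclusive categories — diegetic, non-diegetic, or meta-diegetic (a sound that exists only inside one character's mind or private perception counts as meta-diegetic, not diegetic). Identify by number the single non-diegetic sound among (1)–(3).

2

(1) is diegetic: it's the actual ambient sound of the location.
(2) is non-diegetic: nothing in the lift produces it and the characters don't hear it — pure soundtrack.
(3) is meta-diegetic: remembered music, private to Wren — Nadia is oblivious because it isn't in the room.
Only (2) is non-diegetic.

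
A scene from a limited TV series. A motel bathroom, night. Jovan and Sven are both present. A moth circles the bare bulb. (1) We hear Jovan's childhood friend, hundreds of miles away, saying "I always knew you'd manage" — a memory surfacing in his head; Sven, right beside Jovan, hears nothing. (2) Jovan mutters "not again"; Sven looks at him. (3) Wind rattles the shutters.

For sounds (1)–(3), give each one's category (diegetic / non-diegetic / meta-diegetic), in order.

Sound (1): the voice is a memory playing only inside Jovan's mind; Sven can't hear it, so meta-diegetic.
Sound (2): Jovan is a character speaking aloud in the scene, so diegetic.
(3) ambient/room sound belonging to the story's physical space → diegetic.

meta-diegetic, diegetic, diegetic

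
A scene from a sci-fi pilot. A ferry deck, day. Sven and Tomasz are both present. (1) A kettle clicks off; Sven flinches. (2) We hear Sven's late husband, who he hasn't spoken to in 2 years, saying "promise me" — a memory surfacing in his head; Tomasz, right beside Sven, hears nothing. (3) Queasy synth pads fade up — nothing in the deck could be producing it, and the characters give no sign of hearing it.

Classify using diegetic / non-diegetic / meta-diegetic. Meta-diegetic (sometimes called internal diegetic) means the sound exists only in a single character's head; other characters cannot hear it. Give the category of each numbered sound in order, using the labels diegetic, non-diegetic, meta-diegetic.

diegetic, meta-diegetic, non-diegetic

(1) is diegetic: an in-world source (a kettle); characters could hear it.
Sound (2): it's Sven's recollection rendered as sound; the other character can't hear it, so meta-diegetic.
(3) score with no on-screen or off-screen source; it exists for the audience alone → non-diegetic.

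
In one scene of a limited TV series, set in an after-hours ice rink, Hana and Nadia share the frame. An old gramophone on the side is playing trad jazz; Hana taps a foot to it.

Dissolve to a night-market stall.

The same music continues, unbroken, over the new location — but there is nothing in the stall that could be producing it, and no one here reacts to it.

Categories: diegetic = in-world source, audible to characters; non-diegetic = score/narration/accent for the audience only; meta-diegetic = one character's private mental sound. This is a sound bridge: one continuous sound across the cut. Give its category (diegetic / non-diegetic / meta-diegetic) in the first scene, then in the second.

Scene one: an old gramophone is an on-screen source and Hana reacts to it → diegetic.
Scene two: there is no source in the stall and no one hears it — it's now underscore → non-diegetic.

diegetic, non-diegetic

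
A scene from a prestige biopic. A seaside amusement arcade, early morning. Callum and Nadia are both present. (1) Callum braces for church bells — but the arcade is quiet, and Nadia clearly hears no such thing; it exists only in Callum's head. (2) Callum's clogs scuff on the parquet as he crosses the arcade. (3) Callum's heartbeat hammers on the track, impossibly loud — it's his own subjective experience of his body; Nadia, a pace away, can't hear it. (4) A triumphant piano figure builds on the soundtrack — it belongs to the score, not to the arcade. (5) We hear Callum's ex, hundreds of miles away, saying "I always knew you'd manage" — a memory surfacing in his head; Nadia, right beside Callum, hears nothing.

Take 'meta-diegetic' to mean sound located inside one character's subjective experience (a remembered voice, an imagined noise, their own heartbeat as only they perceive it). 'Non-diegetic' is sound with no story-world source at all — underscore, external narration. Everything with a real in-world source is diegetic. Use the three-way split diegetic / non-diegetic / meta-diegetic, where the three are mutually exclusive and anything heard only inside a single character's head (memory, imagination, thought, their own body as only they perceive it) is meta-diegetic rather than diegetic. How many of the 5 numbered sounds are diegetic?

1

(1) Callum alone 'hears' it — an imagined sound, not present in the space → meta-diegetic.
(2) is diegetic: it's the physical sound of Callum moving in the space.
(3) is meta-diegetic: it's Callum's internal bodily sensation rendered as sound; only Callum 'hears' it.
(4) score with no on-screen or off-screen source; it exists for the audience alone → non-diegetic.
(5) is meta-diegetic: a remembered line, private to Callum — not present in the room, not audible to Nadia.
Diegetic: (2) — that's 1.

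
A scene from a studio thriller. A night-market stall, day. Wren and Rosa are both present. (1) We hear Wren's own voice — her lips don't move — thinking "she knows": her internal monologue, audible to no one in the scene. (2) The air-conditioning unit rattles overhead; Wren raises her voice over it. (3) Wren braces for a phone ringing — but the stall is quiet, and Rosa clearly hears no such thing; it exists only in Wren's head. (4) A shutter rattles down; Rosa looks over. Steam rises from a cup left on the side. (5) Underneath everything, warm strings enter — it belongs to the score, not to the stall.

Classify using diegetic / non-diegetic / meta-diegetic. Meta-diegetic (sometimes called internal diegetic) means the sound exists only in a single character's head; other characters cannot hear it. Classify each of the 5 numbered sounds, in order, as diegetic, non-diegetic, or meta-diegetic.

meta-diegetic, diegetic, meta-diegetic, diegetic, non-diegetic

Sound (1): it's Wren's unspoken thought, heard only by the audience via her subjectivity, so meta-diegetic.
(2) it's the actual ambient sound of the location → diegetic.
(3) Wren alone 'hears' it — an imagined sound, not present in the space → meta-diegetic.
(4) is diegetic: the sound comes from a shutter physically present in the location.
Sound (5): score with no on-screen or off-screen source; it exists for the audience alone, so non-diegetic.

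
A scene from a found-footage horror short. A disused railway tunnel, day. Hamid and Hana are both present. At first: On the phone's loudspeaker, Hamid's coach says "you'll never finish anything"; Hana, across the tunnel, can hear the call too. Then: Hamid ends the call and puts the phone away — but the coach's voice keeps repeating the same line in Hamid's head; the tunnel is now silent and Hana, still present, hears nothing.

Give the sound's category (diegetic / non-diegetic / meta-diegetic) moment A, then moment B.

Moment A: the loudspeaker is an in-world source; both Hamid and Hana hear the call → diegetic.
Moment B: with the phone off, the voice continues only as Hamid's private mental replay — Hana can't hear it → meta-diegetic.

diegetic, meta-diegetic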